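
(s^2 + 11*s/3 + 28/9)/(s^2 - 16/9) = (3*s + 7)/(3*s - 4)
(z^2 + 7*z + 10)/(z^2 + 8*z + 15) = (z + 2)/(z + 3)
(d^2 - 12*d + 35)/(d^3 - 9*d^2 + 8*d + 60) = (d - 7)/(d^2 - 4*d - 12)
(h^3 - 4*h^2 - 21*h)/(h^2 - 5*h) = (h^2 - 4*h - 21)/(h - 5)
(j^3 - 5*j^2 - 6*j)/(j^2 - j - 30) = j*(j + 1)/(j + 5)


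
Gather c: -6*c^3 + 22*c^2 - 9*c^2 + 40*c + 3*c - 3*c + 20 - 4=-6*c^3 + 13*c^2 + 40*c + 16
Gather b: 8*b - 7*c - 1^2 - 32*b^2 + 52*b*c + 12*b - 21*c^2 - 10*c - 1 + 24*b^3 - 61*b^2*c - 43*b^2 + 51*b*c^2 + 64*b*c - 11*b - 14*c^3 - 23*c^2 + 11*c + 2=24*b^3 + b^2*(-61*c - 75) + b*(51*c^2 + 116*c + 9) - 14*c^3 - 44*c^2 - 6*c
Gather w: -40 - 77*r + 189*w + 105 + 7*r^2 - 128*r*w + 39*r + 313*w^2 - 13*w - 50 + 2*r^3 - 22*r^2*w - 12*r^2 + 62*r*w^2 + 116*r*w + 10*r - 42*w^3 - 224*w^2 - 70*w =2*r^3 - 5*r^2 - 28*r - 42*w^3 + w^2*(62*r + 89) + w*(-22*r^2 - 12*r + 106) + 15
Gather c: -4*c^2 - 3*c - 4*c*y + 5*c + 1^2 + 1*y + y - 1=-4*c^2 + c*(2 - 4*y) + 2*y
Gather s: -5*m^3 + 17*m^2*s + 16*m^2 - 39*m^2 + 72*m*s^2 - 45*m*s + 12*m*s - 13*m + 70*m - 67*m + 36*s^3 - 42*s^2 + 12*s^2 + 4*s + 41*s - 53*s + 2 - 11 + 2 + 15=-5*m^3 - 23*m^2 - 10*m + 36*s^3 + s^2*(72*m - 30) + s*(17*m^2 - 33*m - 8) + 8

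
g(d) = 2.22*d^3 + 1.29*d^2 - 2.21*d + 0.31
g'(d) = 6.66*d^2 + 2.58*d - 2.21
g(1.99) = 18.52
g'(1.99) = 29.30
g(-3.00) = -41.39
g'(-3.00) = 49.99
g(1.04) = 1.90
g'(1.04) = 7.68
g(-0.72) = 1.74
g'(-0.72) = -0.62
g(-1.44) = -0.46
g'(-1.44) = 7.88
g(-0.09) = 0.52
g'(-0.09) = -2.39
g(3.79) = 131.32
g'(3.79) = 103.23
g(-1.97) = -7.30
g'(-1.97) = 18.55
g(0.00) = 0.31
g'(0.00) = -2.21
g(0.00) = 0.31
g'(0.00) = -2.21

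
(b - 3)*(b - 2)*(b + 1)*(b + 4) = b^4 - 15*b^2 + 10*b + 24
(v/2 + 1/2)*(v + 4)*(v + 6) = v^3/2 + 11*v^2/2 + 17*v + 12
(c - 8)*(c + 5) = c^2 - 3*c - 40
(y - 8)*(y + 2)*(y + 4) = y^3 - 2*y^2 - 40*y - 64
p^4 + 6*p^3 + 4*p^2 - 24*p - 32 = (p - 2)*(p + 2)^2*(p + 4)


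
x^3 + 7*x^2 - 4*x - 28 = (x - 2)*(x + 2)*(x + 7)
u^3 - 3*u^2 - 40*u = u*(u - 8)*(u + 5)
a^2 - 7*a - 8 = (a - 8)*(a + 1)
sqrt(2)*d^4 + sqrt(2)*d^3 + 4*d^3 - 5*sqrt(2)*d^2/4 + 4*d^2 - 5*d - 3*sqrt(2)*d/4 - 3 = (d - 1)*(d + 3/2)*(d + 2*sqrt(2))*(sqrt(2)*d + sqrt(2)/2)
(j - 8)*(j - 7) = j^2 - 15*j + 56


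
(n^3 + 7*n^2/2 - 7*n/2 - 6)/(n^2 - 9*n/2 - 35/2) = (-2*n^3 - 7*n^2 + 7*n + 12)/(-2*n^2 + 9*n + 35)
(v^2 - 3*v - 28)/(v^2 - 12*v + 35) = (v + 4)/(v - 5)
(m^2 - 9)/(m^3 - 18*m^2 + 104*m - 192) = (m^2 - 9)/(m^3 - 18*m^2 + 104*m - 192)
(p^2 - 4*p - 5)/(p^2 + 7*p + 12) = (p^2 - 4*p - 5)/(p^2 + 7*p + 12)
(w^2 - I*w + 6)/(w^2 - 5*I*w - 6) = (w + 2*I)/(w - 2*I)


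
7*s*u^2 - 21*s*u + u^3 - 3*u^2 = u*(7*s + u)*(u - 3)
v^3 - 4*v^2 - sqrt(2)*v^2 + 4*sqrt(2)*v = v*(v - 4)*(v - sqrt(2))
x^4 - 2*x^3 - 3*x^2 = x^2*(x - 3)*(x + 1)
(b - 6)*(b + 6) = b^2 - 36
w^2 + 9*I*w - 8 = (w + I)*(w + 8*I)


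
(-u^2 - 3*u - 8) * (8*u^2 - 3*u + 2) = -8*u^4 - 21*u^3 - 57*u^2 + 18*u - 16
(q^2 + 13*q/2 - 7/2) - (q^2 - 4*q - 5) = 21*q/2 + 3/2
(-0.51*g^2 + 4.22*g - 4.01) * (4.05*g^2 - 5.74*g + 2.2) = -2.0655*g^4 + 20.0184*g^3 - 41.5853*g^2 + 32.3014*g - 8.822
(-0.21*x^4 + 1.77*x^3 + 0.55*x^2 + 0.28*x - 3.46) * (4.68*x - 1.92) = -0.9828*x^5 + 8.6868*x^4 - 0.8244*x^3 + 0.2544*x^2 - 16.7304*x + 6.6432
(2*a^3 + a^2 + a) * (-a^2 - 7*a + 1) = -2*a^5 - 15*a^4 - 6*a^3 - 6*a^2 + a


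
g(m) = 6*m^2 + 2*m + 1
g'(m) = 12*m + 2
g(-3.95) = 86.72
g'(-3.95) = -45.40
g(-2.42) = 31.30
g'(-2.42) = -27.04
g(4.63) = 138.88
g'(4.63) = 57.56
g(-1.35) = 9.24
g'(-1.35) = -14.20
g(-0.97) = 4.71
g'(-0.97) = -9.64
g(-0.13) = 0.84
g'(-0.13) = 0.44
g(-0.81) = 3.32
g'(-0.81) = -7.72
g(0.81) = 6.56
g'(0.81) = 11.72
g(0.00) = 1.00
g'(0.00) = 2.00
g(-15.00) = 1321.00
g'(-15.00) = -178.00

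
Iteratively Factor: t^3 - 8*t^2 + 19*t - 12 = (t - 3)*(t^2 - 5*t + 4) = (t - 3)*(t - 1)*(t - 4)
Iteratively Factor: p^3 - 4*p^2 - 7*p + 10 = (p - 5)*(p^2 + p - 2) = (p - 5)*(p + 2)*(p - 1)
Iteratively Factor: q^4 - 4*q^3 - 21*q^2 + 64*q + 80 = (q + 1)*(q^3 - 5*q^2 - 16*q + 80) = (q - 4)*(q + 1)*(q^2 - q - 20) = (q - 4)*(q + 1)*(q + 4)*(q - 5)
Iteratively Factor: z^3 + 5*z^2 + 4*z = (z + 1)*(z^2 + 4*z) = z*(z + 1)*(z + 4)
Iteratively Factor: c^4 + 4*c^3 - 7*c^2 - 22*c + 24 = (c - 2)*(c^3 + 6*c^2 + 5*c - 12) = (c - 2)*(c - 1)*(c^2 + 7*c + 12) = (c - 2)*(c - 1)*(c + 4)*(c + 3)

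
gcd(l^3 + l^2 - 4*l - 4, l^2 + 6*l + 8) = l + 2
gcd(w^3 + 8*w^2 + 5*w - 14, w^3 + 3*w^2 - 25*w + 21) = w^2 + 6*w - 7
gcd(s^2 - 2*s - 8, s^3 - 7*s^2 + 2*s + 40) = s^2 - 2*s - 8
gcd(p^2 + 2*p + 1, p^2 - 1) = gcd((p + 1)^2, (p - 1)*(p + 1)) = p + 1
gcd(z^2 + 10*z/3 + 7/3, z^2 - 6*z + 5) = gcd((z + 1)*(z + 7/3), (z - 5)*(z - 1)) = 1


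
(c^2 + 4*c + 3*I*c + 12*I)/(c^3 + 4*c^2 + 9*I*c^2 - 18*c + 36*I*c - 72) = 1/(c + 6*I)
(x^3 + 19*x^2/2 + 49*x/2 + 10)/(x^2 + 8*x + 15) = (x^2 + 9*x/2 + 2)/(x + 3)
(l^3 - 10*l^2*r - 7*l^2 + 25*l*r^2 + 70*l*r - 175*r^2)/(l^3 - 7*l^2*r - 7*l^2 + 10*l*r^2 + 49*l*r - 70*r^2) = (-l + 5*r)/(-l + 2*r)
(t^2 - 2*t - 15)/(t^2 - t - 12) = (t - 5)/(t - 4)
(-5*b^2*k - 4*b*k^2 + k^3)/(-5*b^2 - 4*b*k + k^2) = k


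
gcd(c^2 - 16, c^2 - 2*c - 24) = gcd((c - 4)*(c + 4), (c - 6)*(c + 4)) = c + 4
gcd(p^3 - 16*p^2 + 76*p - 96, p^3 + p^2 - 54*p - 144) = p - 8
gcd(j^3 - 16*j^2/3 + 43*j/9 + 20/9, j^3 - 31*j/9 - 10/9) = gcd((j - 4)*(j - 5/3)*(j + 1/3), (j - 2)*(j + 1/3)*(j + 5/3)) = j + 1/3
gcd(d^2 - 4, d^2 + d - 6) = d - 2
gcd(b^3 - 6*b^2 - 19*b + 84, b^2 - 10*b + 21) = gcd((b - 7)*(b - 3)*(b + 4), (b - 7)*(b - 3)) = b^2 - 10*b + 21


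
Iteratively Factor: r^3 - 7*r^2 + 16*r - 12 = (r - 2)*(r^2 - 5*r + 6) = (r - 3)*(r - 2)*(r - 2)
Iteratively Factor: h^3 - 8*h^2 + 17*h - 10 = (h - 1)*(h^2 - 7*h + 10) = (h - 5)*(h - 1)*(h - 2)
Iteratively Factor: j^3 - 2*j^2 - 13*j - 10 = (j + 2)*(j^2 - 4*j - 5) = (j + 1)*(j + 2)*(j - 5)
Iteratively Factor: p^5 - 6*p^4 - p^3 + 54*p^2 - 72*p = (p - 2)*(p^4 - 4*p^3 - 9*p^2 + 36*p) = p*(p - 2)*(p^3 - 4*p^2 - 9*p + 36) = p*(p - 4)*(p - 2)*(p^2 - 9) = p*(p - 4)*(p - 3)*(p - 2)*(p + 3)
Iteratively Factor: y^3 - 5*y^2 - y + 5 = (y - 5)*(y^2 - 1) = (y - 5)*(y + 1)*(y - 1)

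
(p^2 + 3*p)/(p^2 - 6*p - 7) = p*(p + 3)/(p^2 - 6*p - 7)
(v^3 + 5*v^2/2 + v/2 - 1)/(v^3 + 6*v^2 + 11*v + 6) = (v - 1/2)/(v + 3)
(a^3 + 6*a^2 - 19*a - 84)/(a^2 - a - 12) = a + 7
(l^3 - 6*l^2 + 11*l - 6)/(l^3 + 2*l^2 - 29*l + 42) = (l - 1)/(l + 7)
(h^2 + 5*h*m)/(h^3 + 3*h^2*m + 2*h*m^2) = (h + 5*m)/(h^2 + 3*h*m + 2*m^2)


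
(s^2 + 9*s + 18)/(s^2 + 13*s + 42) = (s + 3)/(s + 7)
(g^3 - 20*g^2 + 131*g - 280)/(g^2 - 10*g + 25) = (g^2 - 15*g + 56)/(g - 5)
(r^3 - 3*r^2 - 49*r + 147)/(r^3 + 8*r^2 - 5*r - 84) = (r - 7)/(r + 4)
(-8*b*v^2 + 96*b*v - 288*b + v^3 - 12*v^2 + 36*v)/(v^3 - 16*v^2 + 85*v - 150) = (-8*b*v + 48*b + v^2 - 6*v)/(v^2 - 10*v + 25)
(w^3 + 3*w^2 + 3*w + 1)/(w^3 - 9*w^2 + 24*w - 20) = (w^3 + 3*w^2 + 3*w + 1)/(w^3 - 9*w^2 + 24*w - 20)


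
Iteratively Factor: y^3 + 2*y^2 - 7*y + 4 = (y - 1)*(y^2 + 3*y - 4) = (y - 1)^2*(y + 4)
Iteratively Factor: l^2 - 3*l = (l)*(l - 3)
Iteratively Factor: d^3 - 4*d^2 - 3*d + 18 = (d + 2)*(d^2 - 6*d + 9) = (d - 3)*(d + 2)*(d - 3)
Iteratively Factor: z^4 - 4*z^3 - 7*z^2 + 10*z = (z + 2)*(z^3 - 6*z^2 + 5*z) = (z - 1)*(z + 2)*(z^2 - 5*z) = (z - 5)*(z - 1)*(z + 2)*(z)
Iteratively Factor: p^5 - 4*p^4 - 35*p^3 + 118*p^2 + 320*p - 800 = (p - 5)*(p^4 + p^3 - 30*p^2 - 32*p + 160) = (p - 5)*(p - 2)*(p^3 + 3*p^2 - 24*p - 80) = (p - 5)*(p - 2)*(p + 4)*(p^2 - p - 20) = (p - 5)^2*(p - 2)*(p + 4)*(p + 4)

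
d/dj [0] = 0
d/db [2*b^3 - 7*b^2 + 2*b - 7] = 6*b^2 - 14*b + 2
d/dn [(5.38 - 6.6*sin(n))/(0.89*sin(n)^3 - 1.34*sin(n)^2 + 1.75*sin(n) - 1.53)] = (11.748*sin(n)^3 - 23.2086*sin(n)^2 + 14.4184*sin(n) + 0.683)*cos(n)/(0.7921*sin(n)^6 - 2.3852*sin(n)^5 + 4.9106*sin(n)^4 - 7.4134*sin(n)^3 + 7.1629*sin(n)^2 - 5.355*sin(n) + 2.3409)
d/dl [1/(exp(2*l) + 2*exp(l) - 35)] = -2*(exp(l) + 1)*exp(l)/(exp(2*l) + 2*exp(l) - 35)^2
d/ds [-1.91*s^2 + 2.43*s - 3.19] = 2.43 - 3.82*s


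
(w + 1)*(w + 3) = w^2 + 4*w + 3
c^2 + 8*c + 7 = (c + 1)*(c + 7)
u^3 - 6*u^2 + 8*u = u*(u - 4)*(u - 2)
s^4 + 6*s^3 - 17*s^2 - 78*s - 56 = (s - 4)*(s + 1)*(s + 2)*(s + 7)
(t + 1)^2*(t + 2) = t^3 + 4*t^2 + 5*t + 2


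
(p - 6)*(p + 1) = p^2 - 5*p - 6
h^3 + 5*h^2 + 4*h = h*(h + 1)*(h + 4)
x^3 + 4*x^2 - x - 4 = (x - 1)*(x + 1)*(x + 4)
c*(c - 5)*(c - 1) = c^3 - 6*c^2 + 5*c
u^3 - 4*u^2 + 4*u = u*(u - 2)^2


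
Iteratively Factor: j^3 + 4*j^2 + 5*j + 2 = (j + 2)*(j^2 + 2*j + 1) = (j + 1)*(j + 2)*(j + 1)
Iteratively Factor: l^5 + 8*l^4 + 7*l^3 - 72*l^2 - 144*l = (l + 3)*(l^4 + 5*l^3 - 8*l^2 - 48*l) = (l - 3)*(l + 3)*(l^3 + 8*l^2 + 16*l) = (l - 3)*(l + 3)*(l + 4)*(l^2 + 4*l) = l*(l - 3)*(l + 3)*(l + 4)*(l + 4)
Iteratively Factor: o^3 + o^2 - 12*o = (o - 3)*(o^2 + 4*o) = (o - 3)*(o + 4)*(o)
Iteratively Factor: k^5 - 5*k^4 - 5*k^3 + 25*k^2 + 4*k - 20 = (k - 5)*(k^4 - 5*k^2 + 4) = (k - 5)*(k - 2)*(k^3 + 2*k^2 - k - 2) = (k - 5)*(k - 2)*(k - 1)*(k^2 + 3*k + 2) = (k - 5)*(k - 2)*(k - 1)*(k + 2)*(k + 1)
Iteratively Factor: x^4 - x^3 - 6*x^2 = (x)*(x^3 - x^2 - 6*x) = x*(x - 3)*(x^2 + 2*x) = x*(x - 3)*(x + 2)*(x)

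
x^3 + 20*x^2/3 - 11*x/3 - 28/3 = (x - 4/3)*(x + 1)*(x + 7)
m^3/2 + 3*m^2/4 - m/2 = m*(m/2 + 1)*(m - 1/2)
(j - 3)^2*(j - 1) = j^3 - 7*j^2 + 15*j - 9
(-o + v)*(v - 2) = -o*v + 2*o + v^2 - 2*v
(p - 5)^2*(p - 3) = p^3 - 13*p^2 + 55*p - 75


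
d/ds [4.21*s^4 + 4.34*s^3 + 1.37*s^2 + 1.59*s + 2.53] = 16.84*s^3 + 13.02*s^2 + 2.74*s + 1.59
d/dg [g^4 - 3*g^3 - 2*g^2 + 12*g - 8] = 4*g^3 - 9*g^2 - 4*g + 12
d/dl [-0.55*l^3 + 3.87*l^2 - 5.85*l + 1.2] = -1.65*l^2 + 7.74*l - 5.85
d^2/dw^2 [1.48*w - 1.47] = 0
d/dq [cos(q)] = -sin(q)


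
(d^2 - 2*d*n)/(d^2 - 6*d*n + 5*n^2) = d*(d - 2*n)/(d^2 - 6*d*n + 5*n^2)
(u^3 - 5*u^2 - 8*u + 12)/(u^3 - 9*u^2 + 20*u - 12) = (u + 2)/(u - 2)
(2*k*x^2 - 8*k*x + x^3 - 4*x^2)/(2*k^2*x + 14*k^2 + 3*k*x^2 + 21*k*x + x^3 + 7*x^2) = x*(x - 4)/(k*x + 7*k + x^2 + 7*x)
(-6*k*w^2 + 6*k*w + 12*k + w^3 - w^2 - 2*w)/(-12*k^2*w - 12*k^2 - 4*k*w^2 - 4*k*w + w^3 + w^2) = (w - 2)/(2*k + w)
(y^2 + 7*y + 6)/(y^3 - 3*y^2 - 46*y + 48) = (y + 1)/(y^2 - 9*y + 8)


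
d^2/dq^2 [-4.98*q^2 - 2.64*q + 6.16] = -9.96000000000000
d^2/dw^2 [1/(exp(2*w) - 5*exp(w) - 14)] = ((5 - 4*exp(w))*(-exp(2*w) + 5*exp(w) + 14) - 2*(2*exp(w) - 5)^2*exp(w))*exp(w)/(-exp(2*w) + 5*exp(w) + 14)^3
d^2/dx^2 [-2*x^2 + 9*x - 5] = -4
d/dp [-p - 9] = -1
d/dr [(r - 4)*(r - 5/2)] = 2*r - 13/2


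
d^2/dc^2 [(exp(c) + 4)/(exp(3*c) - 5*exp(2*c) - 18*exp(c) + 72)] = (4*exp(3*c) - 27*exp(2*c) + 9*exp(c) + 162)*exp(c)/(exp(6*c) - 27*exp(5*c) + 297*exp(4*c) - 1701*exp(3*c) + 5346*exp(2*c) - 8748*exp(c) + 5832)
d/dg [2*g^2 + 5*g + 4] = 4*g + 5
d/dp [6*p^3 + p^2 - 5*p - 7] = 18*p^2 + 2*p - 5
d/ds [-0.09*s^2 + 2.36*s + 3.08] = 2.36 - 0.18*s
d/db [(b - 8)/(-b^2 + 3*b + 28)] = (-b^2 + 3*b + (b - 8)*(2*b - 3) + 28)/(-b^2 + 3*b + 28)^2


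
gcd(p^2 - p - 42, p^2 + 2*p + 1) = 1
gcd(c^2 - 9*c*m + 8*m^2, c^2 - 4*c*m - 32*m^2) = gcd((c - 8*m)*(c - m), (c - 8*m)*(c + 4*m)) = c - 8*m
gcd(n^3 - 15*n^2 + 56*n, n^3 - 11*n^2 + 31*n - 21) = n - 7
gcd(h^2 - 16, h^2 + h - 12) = h + 4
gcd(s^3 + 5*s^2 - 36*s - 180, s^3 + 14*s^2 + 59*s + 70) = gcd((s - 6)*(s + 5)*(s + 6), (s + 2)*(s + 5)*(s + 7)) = s + 5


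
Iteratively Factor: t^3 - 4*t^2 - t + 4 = (t - 4)*(t^2 - 1) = (t - 4)*(t - 1)*(t + 1)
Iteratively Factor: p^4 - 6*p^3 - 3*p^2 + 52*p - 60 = (p - 5)*(p^3 - p^2 - 8*p + 12) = (p - 5)*(p - 2)*(p^2 + p - 6) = (p - 5)*(p - 2)^2*(p + 3)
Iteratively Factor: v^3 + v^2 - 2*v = (v - 1)*(v^2 + 2*v) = v*(v - 1)*(v + 2)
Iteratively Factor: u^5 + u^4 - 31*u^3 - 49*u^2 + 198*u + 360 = (u + 3)*(u^4 - 2*u^3 - 25*u^2 + 26*u + 120) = (u + 3)*(u + 4)*(u^3 - 6*u^2 - u + 30) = (u + 2)*(u + 3)*(u + 4)*(u^2 - 8*u + 15) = (u - 5)*(u + 2)*(u + 3)*(u + 4)*(u - 3)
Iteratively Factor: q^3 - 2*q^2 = (q)*(q^2 - 2*q) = q^2*(q - 2)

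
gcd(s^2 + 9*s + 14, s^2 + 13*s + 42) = s + 7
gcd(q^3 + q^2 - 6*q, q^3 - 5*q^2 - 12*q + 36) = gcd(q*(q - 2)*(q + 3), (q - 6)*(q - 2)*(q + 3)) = q^2 + q - 6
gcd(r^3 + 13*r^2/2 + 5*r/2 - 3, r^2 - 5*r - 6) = r + 1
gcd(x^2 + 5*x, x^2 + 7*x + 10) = x + 5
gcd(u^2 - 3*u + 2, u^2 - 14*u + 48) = 1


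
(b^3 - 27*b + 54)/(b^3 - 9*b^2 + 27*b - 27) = (b + 6)/(b - 3)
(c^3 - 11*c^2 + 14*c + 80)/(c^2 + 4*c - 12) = (c^3 - 11*c^2 + 14*c + 80)/(c^2 + 4*c - 12)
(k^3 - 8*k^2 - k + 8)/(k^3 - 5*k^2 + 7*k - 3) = (k^2 - 7*k - 8)/(k^2 - 4*k + 3)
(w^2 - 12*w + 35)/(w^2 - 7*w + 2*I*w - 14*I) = (w - 5)/(w + 2*I)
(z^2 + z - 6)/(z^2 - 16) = (z^2 + z - 6)/(z^2 - 16)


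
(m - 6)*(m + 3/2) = m^2 - 9*m/2 - 9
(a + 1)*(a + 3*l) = a^2 + 3*a*l + a + 3*l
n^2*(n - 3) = n^3 - 3*n^2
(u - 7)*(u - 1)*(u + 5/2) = u^3 - 11*u^2/2 - 13*u + 35/2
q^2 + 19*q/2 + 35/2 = (q + 5/2)*(q + 7)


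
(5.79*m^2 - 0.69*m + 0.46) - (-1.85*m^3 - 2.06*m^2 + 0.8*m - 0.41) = 1.85*m^3 + 7.85*m^2 - 1.49*m + 0.87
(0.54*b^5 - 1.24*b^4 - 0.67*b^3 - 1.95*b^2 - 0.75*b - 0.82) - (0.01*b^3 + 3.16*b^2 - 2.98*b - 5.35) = 0.54*b^5 - 1.24*b^4 - 0.68*b^3 - 5.11*b^2 + 2.23*b + 4.53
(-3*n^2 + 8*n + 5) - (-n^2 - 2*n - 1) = -2*n^2 + 10*n + 6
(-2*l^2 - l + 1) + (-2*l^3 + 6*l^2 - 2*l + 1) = -2*l^3 + 4*l^2 - 3*l + 2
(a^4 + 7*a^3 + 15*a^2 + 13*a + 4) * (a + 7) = a^5 + 14*a^4 + 64*a^3 + 118*a^2 + 95*a + 28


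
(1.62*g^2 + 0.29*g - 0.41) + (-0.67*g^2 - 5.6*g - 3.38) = 0.95*g^2 - 5.31*g - 3.79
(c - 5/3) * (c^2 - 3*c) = c^3 - 14*c^2/3 + 5*c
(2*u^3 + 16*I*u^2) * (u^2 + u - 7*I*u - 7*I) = 2*u^5 + 2*u^4 + 2*I*u^4 + 112*u^3 + 2*I*u^3 + 112*u^2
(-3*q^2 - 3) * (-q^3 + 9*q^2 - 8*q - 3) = 3*q^5 - 27*q^4 + 27*q^3 - 18*q^2 + 24*q + 9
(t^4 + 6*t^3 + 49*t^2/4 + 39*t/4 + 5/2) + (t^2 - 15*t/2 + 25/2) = t^4 + 6*t^3 + 53*t^2/4 + 9*t/4 + 15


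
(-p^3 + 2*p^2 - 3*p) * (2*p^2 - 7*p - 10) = -2*p^5 + 11*p^4 - 10*p^3 + p^2 + 30*p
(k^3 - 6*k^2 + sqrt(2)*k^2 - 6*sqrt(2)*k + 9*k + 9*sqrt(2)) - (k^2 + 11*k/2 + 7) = k^3 - 7*k^2 + sqrt(2)*k^2 - 6*sqrt(2)*k + 7*k/2 - 7 + 9*sqrt(2)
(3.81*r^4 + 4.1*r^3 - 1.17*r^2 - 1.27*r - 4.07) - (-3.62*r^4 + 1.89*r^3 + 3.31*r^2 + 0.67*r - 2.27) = 7.43*r^4 + 2.21*r^3 - 4.48*r^2 - 1.94*r - 1.8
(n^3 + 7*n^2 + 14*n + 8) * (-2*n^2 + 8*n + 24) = -2*n^5 - 6*n^4 + 52*n^3 + 264*n^2 + 400*n + 192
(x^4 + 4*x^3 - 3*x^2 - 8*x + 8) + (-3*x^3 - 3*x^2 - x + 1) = x^4 + x^3 - 6*x^2 - 9*x + 9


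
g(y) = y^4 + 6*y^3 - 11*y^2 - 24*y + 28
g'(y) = 4*y^3 + 18*y^2 - 22*y - 24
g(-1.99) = 0.60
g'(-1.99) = 59.54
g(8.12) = 6667.51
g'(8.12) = 3125.73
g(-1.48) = 24.77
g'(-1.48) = 35.02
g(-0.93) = 36.73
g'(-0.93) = 8.81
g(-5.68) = -249.21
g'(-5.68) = -51.32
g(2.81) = 69.18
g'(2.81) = 145.06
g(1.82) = -4.97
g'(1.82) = 19.70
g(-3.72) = -152.31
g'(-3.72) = 101.02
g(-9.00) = 1540.00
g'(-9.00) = -1284.00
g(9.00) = 9856.00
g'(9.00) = 4152.00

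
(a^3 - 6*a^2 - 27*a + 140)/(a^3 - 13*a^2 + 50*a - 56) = (a + 5)/(a - 2)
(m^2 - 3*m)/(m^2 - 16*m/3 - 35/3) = 3*m*(3 - m)/(-3*m^2 + 16*m + 35)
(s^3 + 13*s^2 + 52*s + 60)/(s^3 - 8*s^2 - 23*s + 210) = (s^2 + 8*s + 12)/(s^2 - 13*s + 42)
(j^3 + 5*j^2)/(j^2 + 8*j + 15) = j^2/(j + 3)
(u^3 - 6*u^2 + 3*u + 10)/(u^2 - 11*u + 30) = (u^2 - u - 2)/(u - 6)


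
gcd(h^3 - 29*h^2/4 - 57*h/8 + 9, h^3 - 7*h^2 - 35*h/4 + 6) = h^2 - 13*h/2 - 12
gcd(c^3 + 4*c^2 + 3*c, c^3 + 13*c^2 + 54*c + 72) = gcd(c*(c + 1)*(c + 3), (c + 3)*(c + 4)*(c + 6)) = c + 3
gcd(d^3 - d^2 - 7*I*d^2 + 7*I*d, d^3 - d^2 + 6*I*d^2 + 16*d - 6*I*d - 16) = d - 1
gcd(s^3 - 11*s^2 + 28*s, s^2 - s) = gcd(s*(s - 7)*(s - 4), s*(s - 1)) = s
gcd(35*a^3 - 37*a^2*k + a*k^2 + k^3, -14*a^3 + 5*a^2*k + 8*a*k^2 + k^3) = 7*a^2 - 6*a*k - k^2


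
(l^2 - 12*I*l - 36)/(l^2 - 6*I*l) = (l - 6*I)/l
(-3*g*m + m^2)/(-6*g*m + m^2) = (3*g - m)/(6*g - m)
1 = 1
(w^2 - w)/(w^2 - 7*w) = (w - 1)/(w - 7)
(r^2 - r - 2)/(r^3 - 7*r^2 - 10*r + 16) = (r^2 - r - 2)/(r^3 - 7*r^2 - 10*r + 16)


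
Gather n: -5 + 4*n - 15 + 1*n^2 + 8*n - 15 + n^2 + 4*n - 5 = 2*n^2 + 16*n - 40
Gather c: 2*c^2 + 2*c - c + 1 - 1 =2*c^2 + c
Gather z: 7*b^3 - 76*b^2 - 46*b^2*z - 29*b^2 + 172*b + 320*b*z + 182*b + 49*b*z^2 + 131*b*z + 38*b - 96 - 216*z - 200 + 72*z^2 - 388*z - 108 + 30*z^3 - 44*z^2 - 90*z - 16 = 7*b^3 - 105*b^2 + 392*b + 30*z^3 + z^2*(49*b + 28) + z*(-46*b^2 + 451*b - 694) - 420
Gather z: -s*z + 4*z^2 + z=4*z^2 + z*(1 - s)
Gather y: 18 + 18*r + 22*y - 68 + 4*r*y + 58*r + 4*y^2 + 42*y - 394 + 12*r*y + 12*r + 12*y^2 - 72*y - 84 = 88*r + 16*y^2 + y*(16*r - 8) - 528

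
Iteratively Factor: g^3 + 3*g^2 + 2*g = (g + 2)*(g^2 + g) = g*(g + 2)*(g + 1)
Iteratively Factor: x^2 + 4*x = (x + 4)*(x)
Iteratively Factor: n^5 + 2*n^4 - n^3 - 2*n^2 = (n + 2)*(n^4 - n^2) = (n - 1)*(n + 2)*(n^3 + n^2) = n*(n - 1)*(n + 2)*(n^2 + n) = n*(n - 1)*(n + 1)*(n + 2)*(n)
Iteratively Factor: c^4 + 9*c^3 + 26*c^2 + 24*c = (c + 3)*(c^3 + 6*c^2 + 8*c) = (c + 2)*(c + 3)*(c^2 + 4*c) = c*(c + 2)*(c + 3)*(c + 4)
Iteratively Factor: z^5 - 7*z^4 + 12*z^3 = (z - 3)*(z^4 - 4*z^3) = z*(z - 3)*(z^3 - 4*z^2) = z^2*(z - 3)*(z^2 - 4*z) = z^3*(z - 3)*(z - 4)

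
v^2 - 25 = (v - 5)*(v + 5)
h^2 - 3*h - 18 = (h - 6)*(h + 3)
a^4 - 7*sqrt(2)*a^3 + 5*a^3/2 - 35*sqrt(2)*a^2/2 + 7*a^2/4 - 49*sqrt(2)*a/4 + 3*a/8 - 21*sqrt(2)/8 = (a + 1/2)^2*(a + 3/2)*(a - 7*sqrt(2))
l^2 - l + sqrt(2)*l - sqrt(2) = (l - 1)*(l + sqrt(2))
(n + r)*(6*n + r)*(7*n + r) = 42*n^3 + 55*n^2*r + 14*n*r^2 + r^3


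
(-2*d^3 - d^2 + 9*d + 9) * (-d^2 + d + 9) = 2*d^5 - d^4 - 28*d^3 - 9*d^2 + 90*d + 81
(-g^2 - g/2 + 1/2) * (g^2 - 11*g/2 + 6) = -g^4 + 5*g^3 - 11*g^2/4 - 23*g/4 + 3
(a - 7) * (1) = a - 7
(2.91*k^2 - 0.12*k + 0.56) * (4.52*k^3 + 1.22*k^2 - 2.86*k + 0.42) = 13.1532*k^5 + 3.0078*k^4 - 5.9378*k^3 + 2.2486*k^2 - 1.652*k + 0.2352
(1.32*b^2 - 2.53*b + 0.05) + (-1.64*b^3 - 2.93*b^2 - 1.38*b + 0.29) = -1.64*b^3 - 1.61*b^2 - 3.91*b + 0.34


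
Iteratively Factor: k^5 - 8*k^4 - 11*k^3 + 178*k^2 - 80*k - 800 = (k - 4)*(k^4 - 4*k^3 - 27*k^2 + 70*k + 200) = (k - 5)*(k - 4)*(k^3 + k^2 - 22*k - 40) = (k - 5)^2*(k - 4)*(k^2 + 6*k + 8) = (k - 5)^2*(k - 4)*(k + 2)*(k + 4)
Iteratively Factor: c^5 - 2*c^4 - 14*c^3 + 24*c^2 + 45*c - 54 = (c - 1)*(c^4 - c^3 - 15*c^2 + 9*c + 54) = (c - 3)*(c - 1)*(c^3 + 2*c^2 - 9*c - 18) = (c - 3)^2*(c - 1)*(c^2 + 5*c + 6) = (c - 3)^2*(c - 1)*(c + 2)*(c + 3)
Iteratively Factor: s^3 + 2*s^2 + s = (s + 1)*(s^2 + s) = (s + 1)^2*(s)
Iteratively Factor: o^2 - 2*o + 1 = (o - 1)*(o - 1)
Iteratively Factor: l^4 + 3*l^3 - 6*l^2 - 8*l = (l + 1)*(l^3 + 2*l^2 - 8*l) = (l - 2)*(l + 1)*(l^2 + 4*l) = (l - 2)*(l + 1)*(l + 4)*(l)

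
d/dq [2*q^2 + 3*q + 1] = 4*q + 3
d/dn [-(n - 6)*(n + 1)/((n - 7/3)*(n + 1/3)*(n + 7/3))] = 27*(27*n^4 - 270*n^3 - 384*n^2 - 10*n + 637)/(729*n^6 + 486*n^5 - 7857*n^4 - 5292*n^3 + 20727*n^2 + 14406*n + 2401)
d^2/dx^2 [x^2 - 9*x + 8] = 2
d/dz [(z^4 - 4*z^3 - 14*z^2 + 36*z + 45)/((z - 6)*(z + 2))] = 2*(z^5 - 8*z^4 - 8*z^3 + 82*z^2 + 123*z - 126)/(z^4 - 8*z^3 - 8*z^2 + 96*z + 144)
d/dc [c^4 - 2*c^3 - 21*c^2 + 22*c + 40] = 4*c^3 - 6*c^2 - 42*c + 22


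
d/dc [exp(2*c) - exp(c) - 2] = (2*exp(c) - 1)*exp(c)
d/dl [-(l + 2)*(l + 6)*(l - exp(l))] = (l + 2)*(l + 6)*(exp(l) - 1) - (l + 2)*(l - exp(l)) - (l + 6)*(l - exp(l))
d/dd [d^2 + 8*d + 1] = 2*d + 8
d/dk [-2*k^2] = -4*k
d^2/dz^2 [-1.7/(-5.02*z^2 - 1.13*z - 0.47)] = (-85.68136*z^2 - 19.28684*z + 1.7*(10.04*z + 1.13)*(20.08*z + 2.26) - 8.02196)/(5.02*z^2 + 1.13*z + 0.47)^3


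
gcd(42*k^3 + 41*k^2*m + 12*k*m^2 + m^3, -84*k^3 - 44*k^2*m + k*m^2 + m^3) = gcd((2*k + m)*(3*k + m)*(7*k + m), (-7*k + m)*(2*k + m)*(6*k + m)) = 2*k + m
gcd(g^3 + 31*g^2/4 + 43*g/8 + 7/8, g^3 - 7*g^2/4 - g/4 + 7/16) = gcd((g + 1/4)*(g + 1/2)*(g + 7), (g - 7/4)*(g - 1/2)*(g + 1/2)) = g + 1/2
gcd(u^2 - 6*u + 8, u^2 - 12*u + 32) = u - 4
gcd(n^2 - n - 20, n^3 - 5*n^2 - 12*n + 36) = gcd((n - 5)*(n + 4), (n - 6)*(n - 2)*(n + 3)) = 1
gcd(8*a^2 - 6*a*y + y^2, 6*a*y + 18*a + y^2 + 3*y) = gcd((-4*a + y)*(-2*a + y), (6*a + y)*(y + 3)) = 1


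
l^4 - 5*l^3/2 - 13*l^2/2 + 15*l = l*(l - 3)*(l - 2)*(l + 5/2)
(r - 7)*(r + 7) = r^2 - 49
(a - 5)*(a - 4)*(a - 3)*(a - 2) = a^4 - 14*a^3 + 71*a^2 - 154*a + 120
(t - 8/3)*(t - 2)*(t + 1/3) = t^3 - 13*t^2/3 + 34*t/9 + 16/9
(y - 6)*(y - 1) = y^2 - 7*y + 6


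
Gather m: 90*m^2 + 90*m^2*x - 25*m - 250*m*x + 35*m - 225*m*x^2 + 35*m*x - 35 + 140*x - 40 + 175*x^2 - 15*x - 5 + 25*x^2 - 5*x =m^2*(90*x + 90) + m*(-225*x^2 - 215*x + 10) + 200*x^2 + 120*x - 80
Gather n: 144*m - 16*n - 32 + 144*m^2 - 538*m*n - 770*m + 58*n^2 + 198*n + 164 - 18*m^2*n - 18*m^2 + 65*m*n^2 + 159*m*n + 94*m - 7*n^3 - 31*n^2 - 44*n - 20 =126*m^2 - 532*m - 7*n^3 + n^2*(65*m + 27) + n*(-18*m^2 - 379*m + 138) + 112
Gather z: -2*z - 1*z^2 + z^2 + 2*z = 0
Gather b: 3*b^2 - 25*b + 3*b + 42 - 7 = 3*b^2 - 22*b + 35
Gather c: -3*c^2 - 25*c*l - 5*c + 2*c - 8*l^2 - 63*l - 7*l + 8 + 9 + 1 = -3*c^2 + c*(-25*l - 3) - 8*l^2 - 70*l + 18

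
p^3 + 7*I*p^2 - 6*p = p*(p + I)*(p + 6*I)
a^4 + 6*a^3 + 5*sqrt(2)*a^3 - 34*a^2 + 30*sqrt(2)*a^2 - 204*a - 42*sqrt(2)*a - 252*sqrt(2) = (a + 6)*(a - 3*sqrt(2))*(a + sqrt(2))*(a + 7*sqrt(2))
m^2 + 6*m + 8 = (m + 2)*(m + 4)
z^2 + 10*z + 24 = (z + 4)*(z + 6)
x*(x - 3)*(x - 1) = x^3 - 4*x^2 + 3*x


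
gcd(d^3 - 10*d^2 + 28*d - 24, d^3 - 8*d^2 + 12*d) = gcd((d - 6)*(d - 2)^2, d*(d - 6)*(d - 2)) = d^2 - 8*d + 12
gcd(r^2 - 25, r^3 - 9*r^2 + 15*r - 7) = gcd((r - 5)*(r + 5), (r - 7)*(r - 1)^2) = 1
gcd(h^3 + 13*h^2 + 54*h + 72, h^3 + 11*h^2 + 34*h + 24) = h^2 + 10*h + 24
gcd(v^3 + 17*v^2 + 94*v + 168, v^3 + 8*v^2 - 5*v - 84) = v^2 + 11*v + 28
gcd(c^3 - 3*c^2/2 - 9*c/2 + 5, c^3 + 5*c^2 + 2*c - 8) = c^2 + c - 2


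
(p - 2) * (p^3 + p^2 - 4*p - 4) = p^4 - p^3 - 6*p^2 + 4*p + 8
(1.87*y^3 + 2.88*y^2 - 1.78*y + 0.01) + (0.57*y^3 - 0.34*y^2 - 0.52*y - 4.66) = 2.44*y^3 + 2.54*y^2 - 2.3*y - 4.65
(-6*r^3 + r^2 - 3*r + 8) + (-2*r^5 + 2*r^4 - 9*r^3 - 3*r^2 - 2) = -2*r^5 + 2*r^4 - 15*r^3 - 2*r^2 - 3*r + 6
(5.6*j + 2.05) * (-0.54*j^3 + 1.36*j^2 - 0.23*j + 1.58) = -3.024*j^4 + 6.509*j^3 + 1.5*j^2 + 8.3765*j + 3.239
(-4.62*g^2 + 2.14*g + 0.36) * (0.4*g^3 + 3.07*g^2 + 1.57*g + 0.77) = -1.848*g^5 - 13.3274*g^4 - 0.5396*g^3 + 0.9076*g^2 + 2.213*g + 0.2772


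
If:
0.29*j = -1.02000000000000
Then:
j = -3.52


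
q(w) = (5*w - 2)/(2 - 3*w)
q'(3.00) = 0.08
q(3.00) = -1.86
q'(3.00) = 0.08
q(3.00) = -1.86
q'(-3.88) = 0.02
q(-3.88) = -1.57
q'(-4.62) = 0.02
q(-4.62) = -1.58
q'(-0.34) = 0.44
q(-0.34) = -1.23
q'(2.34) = 0.16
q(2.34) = -1.93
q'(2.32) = 0.16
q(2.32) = -1.94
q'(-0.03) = 0.92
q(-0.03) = -1.03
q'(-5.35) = 0.01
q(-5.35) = -1.59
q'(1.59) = 0.52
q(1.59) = -2.15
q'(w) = 5/(2 - 3*w) + 3*(5*w - 2)/(2 - 3*w)^2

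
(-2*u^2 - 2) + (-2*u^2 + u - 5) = -4*u^2 + u - 7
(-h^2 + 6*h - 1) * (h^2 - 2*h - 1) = -h^4 + 8*h^3 - 12*h^2 - 4*h + 1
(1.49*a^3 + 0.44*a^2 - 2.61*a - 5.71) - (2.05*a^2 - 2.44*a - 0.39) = 1.49*a^3 - 1.61*a^2 - 0.17*a - 5.32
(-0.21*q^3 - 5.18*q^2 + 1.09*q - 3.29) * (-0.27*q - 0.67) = 0.0567*q^4 + 1.5393*q^3 + 3.1763*q^2 + 0.158*q + 2.2043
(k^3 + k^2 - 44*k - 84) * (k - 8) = k^4 - 7*k^3 - 52*k^2 + 268*k + 672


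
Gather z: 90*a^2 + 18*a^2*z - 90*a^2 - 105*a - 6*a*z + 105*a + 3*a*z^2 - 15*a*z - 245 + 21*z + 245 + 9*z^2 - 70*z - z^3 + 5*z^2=-z^3 + z^2*(3*a + 14) + z*(18*a^2 - 21*a - 49)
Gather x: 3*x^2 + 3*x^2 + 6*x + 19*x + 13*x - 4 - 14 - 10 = 6*x^2 + 38*x - 28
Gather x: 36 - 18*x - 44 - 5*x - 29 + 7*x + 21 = -16*x - 16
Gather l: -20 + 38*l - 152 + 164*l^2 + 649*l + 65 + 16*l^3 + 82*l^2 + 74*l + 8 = 16*l^3 + 246*l^2 + 761*l - 99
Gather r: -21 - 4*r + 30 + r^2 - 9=r^2 - 4*r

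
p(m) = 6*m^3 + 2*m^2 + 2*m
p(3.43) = 272.51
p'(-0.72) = 8.45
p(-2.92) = -138.17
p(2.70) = 138.08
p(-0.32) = -0.63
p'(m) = 18*m^2 + 4*m + 2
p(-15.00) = -19830.00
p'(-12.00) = 2546.00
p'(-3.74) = 238.82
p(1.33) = 20.31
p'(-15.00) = 3992.00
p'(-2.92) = 143.80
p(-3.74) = -293.39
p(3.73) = 346.66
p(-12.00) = -10104.00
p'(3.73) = 267.35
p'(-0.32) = 2.56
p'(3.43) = 227.49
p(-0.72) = -2.64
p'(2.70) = 144.02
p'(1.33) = 39.16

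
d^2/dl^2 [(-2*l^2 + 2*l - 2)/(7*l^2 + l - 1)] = 32*(7*l^3 - 21*l^2 - 1)/(343*l^6 + 147*l^5 - 126*l^4 - 41*l^3 + 18*l^2 + 3*l - 1)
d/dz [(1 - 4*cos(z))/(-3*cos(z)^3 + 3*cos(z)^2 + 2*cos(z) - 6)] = 16*(24*cos(z)^3 - 21*cos(z)^2 + 6*cos(z) - 22)*sin(z)/(12*sin(z)^2 + cos(z) + 3*cos(3*z) + 12)^2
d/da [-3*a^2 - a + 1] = -6*a - 1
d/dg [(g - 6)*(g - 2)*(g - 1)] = 3*g^2 - 18*g + 20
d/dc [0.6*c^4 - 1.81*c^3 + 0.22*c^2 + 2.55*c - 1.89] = 2.4*c^3 - 5.43*c^2 + 0.44*c + 2.55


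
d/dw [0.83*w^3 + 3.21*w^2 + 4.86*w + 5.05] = 2.49*w^2 + 6.42*w + 4.86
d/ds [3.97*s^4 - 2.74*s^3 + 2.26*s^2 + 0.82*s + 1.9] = 15.88*s^3 - 8.22*s^2 + 4.52*s + 0.82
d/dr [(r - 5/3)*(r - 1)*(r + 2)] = 3*r^2 - 4*r/3 - 11/3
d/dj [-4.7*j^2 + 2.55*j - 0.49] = 2.55 - 9.4*j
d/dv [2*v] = 2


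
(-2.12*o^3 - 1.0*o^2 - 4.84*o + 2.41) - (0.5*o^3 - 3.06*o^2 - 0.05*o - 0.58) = -2.62*o^3 + 2.06*o^2 - 4.79*o + 2.99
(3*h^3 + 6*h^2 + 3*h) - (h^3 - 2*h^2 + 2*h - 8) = 2*h^3 + 8*h^2 + h + 8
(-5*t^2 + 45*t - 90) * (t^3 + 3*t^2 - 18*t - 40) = -5*t^5 + 30*t^4 + 135*t^3 - 880*t^2 - 180*t + 3600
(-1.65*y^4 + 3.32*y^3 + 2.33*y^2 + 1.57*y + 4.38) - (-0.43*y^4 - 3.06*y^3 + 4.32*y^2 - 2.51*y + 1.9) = -1.22*y^4 + 6.38*y^3 - 1.99*y^2 + 4.08*y + 2.48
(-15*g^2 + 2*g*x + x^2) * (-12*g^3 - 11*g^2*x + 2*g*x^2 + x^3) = 180*g^5 + 141*g^4*x - 64*g^3*x^2 - 22*g^2*x^3 + 4*g*x^4 + x^5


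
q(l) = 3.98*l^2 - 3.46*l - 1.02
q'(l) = 7.96*l - 3.46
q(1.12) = 0.10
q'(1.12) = 5.46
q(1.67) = 4.30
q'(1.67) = 9.83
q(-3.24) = 51.97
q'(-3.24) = -29.25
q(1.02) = -0.41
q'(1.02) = 4.66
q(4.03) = 49.67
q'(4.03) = 28.62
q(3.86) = 44.92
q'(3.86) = 27.27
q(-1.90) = 19.92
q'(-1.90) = -18.58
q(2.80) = 20.50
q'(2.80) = 18.83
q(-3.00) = 45.18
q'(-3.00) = -27.34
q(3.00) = 24.42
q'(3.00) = 20.42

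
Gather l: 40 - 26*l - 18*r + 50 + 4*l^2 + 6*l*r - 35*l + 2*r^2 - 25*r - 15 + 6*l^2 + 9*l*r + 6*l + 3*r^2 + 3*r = 10*l^2 + l*(15*r - 55) + 5*r^2 - 40*r + 75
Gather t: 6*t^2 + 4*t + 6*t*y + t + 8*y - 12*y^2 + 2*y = 6*t^2 + t*(6*y + 5) - 12*y^2 + 10*y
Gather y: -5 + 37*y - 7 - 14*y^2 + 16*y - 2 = -14*y^2 + 53*y - 14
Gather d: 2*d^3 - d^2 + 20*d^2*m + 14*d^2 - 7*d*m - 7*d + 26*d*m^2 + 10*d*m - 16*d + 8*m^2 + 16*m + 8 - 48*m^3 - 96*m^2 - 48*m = 2*d^3 + d^2*(20*m + 13) + d*(26*m^2 + 3*m - 23) - 48*m^3 - 88*m^2 - 32*m + 8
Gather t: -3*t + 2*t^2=2*t^2 - 3*t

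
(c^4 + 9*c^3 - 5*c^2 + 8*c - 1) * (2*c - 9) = 2*c^5 + 9*c^4 - 91*c^3 + 61*c^2 - 74*c + 9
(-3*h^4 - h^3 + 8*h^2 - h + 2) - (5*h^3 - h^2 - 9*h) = -3*h^4 - 6*h^3 + 9*h^2 + 8*h + 2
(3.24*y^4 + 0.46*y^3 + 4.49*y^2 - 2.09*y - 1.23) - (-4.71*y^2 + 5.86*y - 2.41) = 3.24*y^4 + 0.46*y^3 + 9.2*y^2 - 7.95*y + 1.18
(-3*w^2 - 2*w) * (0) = 0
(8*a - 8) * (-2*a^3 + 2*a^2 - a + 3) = -16*a^4 + 32*a^3 - 24*a^2 + 32*a - 24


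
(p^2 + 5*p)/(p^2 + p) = (p + 5)/(p + 1)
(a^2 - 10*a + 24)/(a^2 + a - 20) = (a - 6)/(a + 5)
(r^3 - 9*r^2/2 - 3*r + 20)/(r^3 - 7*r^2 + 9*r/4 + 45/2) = 2*(r^2 - 2*r - 8)/(2*r^2 - 9*r - 18)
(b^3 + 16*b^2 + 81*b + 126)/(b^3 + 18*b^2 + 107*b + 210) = (b + 3)/(b + 5)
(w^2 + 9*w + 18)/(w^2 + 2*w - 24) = (w + 3)/(w - 4)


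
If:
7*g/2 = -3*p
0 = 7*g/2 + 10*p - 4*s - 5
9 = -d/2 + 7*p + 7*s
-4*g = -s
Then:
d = -760/29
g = -6/29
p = 7/29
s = -24/29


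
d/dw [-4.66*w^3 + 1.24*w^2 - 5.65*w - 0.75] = -13.98*w^2 + 2.48*w - 5.65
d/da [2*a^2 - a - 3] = 4*a - 1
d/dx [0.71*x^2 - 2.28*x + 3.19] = 1.42*x - 2.28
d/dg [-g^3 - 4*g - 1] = -3*g^2 - 4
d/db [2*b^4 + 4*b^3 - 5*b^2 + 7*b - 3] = 8*b^3 + 12*b^2 - 10*b + 7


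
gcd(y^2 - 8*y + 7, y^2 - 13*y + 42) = y - 7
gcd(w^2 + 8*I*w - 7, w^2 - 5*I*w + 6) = w + I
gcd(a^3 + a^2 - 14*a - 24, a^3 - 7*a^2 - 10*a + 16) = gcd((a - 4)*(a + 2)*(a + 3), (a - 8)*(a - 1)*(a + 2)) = a + 2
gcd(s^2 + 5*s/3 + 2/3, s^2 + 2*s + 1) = s + 1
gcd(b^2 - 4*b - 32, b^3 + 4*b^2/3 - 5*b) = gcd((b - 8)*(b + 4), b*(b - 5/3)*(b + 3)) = 1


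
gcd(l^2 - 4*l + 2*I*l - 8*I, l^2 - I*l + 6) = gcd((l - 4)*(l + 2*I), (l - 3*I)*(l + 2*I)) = l + 2*I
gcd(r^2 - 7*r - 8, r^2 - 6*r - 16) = r - 8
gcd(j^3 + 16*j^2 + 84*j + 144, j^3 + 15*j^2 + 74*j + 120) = j^2 + 10*j + 24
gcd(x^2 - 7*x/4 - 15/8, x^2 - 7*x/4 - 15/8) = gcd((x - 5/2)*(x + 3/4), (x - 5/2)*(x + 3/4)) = x^2 - 7*x/4 - 15/8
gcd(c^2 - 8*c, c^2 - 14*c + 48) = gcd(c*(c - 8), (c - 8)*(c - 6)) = c - 8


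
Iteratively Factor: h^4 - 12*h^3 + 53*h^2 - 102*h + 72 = (h - 2)*(h^3 - 10*h^2 + 33*h - 36) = (h - 3)*(h - 2)*(h^2 - 7*h + 12) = (h - 3)^2*(h - 2)*(h - 4)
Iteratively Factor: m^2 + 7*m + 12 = (m + 4)*(m + 3)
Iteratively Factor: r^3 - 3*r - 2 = (r - 2)*(r^2 + 2*r + 1) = (r - 2)*(r + 1)*(r + 1)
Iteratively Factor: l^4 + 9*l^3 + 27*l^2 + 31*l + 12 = (l + 1)*(l^3 + 8*l^2 + 19*l + 12) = (l + 1)^2*(l^2 + 7*l + 12) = (l + 1)^2*(l + 4)*(l + 3)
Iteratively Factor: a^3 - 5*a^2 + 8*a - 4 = (a - 2)*(a^2 - 3*a + 2) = (a - 2)*(a - 1)*(a - 2)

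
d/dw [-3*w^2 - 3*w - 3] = -6*w - 3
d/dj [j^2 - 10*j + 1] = 2*j - 10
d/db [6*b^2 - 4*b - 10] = 12*b - 4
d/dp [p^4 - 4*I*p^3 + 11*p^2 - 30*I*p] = 4*p^3 - 12*I*p^2 + 22*p - 30*I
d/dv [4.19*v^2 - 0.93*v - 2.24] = 8.38*v - 0.93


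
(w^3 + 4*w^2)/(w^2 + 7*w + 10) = w^2*(w + 4)/(w^2 + 7*w + 10)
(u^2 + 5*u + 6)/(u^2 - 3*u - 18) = (u + 2)/(u - 6)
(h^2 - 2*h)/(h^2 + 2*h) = (h - 2)/(h + 2)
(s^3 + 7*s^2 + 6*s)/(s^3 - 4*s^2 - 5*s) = (s + 6)/(s - 5)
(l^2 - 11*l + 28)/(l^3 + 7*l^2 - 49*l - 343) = (l - 4)/(l^2 + 14*l + 49)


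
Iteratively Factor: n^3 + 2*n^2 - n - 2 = (n + 1)*(n^2 + n - 2) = (n - 1)*(n + 1)*(n + 2)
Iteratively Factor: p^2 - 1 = (p + 1)*(p - 1)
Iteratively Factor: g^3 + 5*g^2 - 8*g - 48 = (g + 4)*(g^2 + g - 12) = (g + 4)^2*(g - 3)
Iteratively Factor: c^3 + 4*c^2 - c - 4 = (c - 1)*(c^2 + 5*c + 4) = (c - 1)*(c + 4)*(c + 1)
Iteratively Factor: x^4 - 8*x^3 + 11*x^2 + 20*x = (x - 5)*(x^3 - 3*x^2 - 4*x) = x*(x - 5)*(x^2 - 3*x - 4) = x*(x - 5)*(x + 1)*(x - 4)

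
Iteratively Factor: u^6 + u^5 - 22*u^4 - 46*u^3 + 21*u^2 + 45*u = (u - 5)*(u^5 + 6*u^4 + 8*u^3 - 6*u^2 - 9*u) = (u - 5)*(u - 1)*(u^4 + 7*u^3 + 15*u^2 + 9*u) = (u - 5)*(u - 1)*(u + 3)*(u^3 + 4*u^2 + 3*u) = (u - 5)*(u - 1)*(u + 1)*(u + 3)*(u^2 + 3*u) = u*(u - 5)*(u - 1)*(u + 1)*(u + 3)*(u + 3)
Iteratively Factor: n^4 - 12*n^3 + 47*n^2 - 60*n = (n - 4)*(n^3 - 8*n^2 + 15*n) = n*(n - 4)*(n^2 - 8*n + 15) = n*(n - 5)*(n - 4)*(n - 3)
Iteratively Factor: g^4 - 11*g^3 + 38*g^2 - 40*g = (g)*(g^3 - 11*g^2 + 38*g - 40) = g*(g - 4)*(g^2 - 7*g + 10) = g*(g - 4)*(g - 2)*(g - 5)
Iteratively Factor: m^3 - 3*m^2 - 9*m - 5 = (m + 1)*(m^2 - 4*m - 5) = (m + 1)^2*(m - 5)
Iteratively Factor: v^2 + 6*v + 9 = (v + 3)*(v + 3)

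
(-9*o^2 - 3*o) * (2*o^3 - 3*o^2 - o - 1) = -18*o^5 + 21*o^4 + 18*o^3 + 12*o^2 + 3*o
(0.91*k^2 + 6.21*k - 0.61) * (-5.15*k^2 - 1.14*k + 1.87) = -4.6865*k^4 - 33.0189*k^3 - 2.2362*k^2 + 12.3081*k - 1.1407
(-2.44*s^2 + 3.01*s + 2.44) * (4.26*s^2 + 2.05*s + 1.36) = -10.3944*s^4 + 7.8206*s^3 + 13.2465*s^2 + 9.0956*s + 3.3184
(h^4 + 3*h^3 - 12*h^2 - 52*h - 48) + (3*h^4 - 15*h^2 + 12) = 4*h^4 + 3*h^3 - 27*h^2 - 52*h - 36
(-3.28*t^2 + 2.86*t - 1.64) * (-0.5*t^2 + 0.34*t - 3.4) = 1.64*t^4 - 2.5452*t^3 + 12.9444*t^2 - 10.2816*t + 5.576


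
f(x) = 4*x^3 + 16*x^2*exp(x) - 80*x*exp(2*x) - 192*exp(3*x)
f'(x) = 16*x^2*exp(x) + 12*x^2 - 160*x*exp(2*x) + 32*x*exp(x) - 576*exp(3*x) - 80*exp(2*x)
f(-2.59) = -60.36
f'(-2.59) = 83.97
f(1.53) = -21334.13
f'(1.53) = -63232.81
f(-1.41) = 0.48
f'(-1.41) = 20.90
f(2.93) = -1340637.30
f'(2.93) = -3971347.82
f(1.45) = -16828.46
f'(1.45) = -49931.48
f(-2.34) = -41.25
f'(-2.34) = 69.15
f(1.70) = -35294.56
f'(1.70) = -104438.40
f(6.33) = -34086726427.04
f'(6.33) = -102126515731.12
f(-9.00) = -2915.84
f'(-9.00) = 972.12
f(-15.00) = -13500.00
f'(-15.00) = 2700.00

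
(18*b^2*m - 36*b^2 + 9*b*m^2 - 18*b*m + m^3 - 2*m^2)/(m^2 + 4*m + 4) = (18*b^2*m - 36*b^2 + 9*b*m^2 - 18*b*m + m^3 - 2*m^2)/(m^2 + 4*m + 4)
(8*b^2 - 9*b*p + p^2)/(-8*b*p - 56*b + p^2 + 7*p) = (-b + p)/(p + 7)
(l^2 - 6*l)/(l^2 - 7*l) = (l - 6)/(l - 7)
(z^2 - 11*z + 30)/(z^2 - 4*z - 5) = (z - 6)/(z + 1)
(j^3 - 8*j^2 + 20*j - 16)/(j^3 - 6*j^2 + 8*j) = (j - 2)/j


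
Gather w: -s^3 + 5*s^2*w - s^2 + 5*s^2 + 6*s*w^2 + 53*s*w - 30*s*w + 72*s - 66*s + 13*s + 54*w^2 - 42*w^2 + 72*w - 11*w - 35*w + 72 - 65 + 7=-s^3 + 4*s^2 + 19*s + w^2*(6*s + 12) + w*(5*s^2 + 23*s + 26) + 14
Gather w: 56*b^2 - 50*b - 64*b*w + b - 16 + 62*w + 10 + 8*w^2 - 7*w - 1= 56*b^2 - 49*b + 8*w^2 + w*(55 - 64*b) - 7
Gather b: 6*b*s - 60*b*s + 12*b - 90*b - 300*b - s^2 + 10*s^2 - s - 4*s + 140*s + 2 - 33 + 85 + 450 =b*(-54*s - 378) + 9*s^2 + 135*s + 504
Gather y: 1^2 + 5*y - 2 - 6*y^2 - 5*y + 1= -6*y^2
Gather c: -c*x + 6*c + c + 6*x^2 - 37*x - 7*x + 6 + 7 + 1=c*(7 - x) + 6*x^2 - 44*x + 14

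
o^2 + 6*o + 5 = (o + 1)*(o + 5)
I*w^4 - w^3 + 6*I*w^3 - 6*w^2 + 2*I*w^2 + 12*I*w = w*(w + 6)*(w + 2*I)*(I*w + 1)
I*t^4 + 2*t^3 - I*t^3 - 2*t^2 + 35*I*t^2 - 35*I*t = t*(t - 7*I)*(t + 5*I)*(I*t - I)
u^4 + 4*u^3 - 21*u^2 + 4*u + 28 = (u - 2)^2*(u + 1)*(u + 7)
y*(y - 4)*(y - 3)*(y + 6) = y^4 - y^3 - 30*y^2 + 72*y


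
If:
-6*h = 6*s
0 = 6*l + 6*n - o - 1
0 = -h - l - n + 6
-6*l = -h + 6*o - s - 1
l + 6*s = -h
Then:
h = 209/6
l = 1045/6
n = -203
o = -174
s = -209/6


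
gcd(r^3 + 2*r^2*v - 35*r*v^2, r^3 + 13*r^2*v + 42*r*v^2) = r^2 + 7*r*v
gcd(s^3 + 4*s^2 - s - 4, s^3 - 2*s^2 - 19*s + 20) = s^2 + 3*s - 4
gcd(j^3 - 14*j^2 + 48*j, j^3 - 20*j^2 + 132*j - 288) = j^2 - 14*j + 48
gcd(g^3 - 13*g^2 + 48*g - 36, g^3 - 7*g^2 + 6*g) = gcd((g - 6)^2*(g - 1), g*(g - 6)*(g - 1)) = g^2 - 7*g + 6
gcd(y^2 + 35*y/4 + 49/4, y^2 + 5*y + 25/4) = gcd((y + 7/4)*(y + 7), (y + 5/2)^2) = 1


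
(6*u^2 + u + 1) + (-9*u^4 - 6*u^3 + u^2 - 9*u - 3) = -9*u^4 - 6*u^3 + 7*u^2 - 8*u - 2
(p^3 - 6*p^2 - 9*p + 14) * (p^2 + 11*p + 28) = p^5 + 5*p^4 - 47*p^3 - 253*p^2 - 98*p + 392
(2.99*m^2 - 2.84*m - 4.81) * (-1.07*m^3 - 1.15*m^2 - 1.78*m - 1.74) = -3.1993*m^5 - 0.3997*m^4 + 3.0905*m^3 + 5.3841*m^2 + 13.5034*m + 8.3694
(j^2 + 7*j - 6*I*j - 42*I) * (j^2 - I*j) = j^4 + 7*j^3 - 7*I*j^3 - 6*j^2 - 49*I*j^2 - 42*j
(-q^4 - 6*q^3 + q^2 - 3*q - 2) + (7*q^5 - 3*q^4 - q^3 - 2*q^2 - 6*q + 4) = 7*q^5 - 4*q^4 - 7*q^3 - q^2 - 9*q + 2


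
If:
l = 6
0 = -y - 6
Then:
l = 6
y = -6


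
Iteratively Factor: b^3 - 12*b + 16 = (b + 4)*(b^2 - 4*b + 4) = (b - 2)*(b + 4)*(b - 2)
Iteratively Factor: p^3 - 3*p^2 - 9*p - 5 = (p + 1)*(p^2 - 4*p - 5) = (p - 5)*(p + 1)*(p + 1)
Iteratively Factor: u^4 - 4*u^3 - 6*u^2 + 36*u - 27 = (u - 3)*(u^3 - u^2 - 9*u + 9) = (u - 3)^2*(u^2 + 2*u - 3) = (u - 3)^2*(u - 1)*(u + 3)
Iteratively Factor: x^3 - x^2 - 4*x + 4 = (x + 2)*(x^2 - 3*x + 2) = (x - 2)*(x + 2)*(x - 1)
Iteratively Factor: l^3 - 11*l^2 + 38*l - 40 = (l - 2)*(l^2 - 9*l + 20) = (l - 5)*(l - 2)*(l - 4)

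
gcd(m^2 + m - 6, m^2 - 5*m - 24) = m + 3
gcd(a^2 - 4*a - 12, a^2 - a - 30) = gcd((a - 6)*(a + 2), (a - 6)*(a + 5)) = a - 6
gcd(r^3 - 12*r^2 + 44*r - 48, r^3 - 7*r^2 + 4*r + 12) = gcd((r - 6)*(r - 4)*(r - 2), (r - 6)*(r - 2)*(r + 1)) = r^2 - 8*r + 12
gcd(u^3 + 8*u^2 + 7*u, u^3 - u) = u^2 + u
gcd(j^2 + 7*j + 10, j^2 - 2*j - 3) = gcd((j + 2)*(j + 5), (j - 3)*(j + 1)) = 1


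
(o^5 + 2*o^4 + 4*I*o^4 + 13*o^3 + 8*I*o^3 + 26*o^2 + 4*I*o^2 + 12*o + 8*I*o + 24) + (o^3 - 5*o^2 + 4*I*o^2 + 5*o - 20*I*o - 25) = o^5 + 2*o^4 + 4*I*o^4 + 14*o^3 + 8*I*o^3 + 21*o^2 + 8*I*o^2 + 17*o - 12*I*o - 1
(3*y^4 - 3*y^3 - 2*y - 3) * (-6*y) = -18*y^5 + 18*y^4 + 12*y^2 + 18*y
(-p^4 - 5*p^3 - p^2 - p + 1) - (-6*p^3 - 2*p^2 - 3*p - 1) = -p^4 + p^3 + p^2 + 2*p + 2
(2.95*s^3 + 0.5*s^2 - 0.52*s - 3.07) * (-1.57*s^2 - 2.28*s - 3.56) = -4.6315*s^5 - 7.511*s^4 - 10.8256*s^3 + 4.2255*s^2 + 8.8508*s + 10.9292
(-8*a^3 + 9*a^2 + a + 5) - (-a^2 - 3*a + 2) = -8*a^3 + 10*a^2 + 4*a + 3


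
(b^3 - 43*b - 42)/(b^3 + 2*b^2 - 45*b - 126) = (b + 1)/(b + 3)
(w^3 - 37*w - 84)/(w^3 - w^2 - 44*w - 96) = (w - 7)/(w - 8)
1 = 1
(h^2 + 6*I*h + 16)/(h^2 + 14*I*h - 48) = (h - 2*I)/(h + 6*I)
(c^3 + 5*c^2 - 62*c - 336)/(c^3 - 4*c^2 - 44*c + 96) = (c + 7)/(c - 2)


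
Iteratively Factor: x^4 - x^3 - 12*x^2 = (x)*(x^3 - x^2 - 12*x) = x*(x - 4)*(x^2 + 3*x) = x*(x - 4)*(x + 3)*(x)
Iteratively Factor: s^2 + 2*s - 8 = (s + 4)*(s - 2)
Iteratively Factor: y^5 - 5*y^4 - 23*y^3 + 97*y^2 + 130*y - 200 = (y - 5)*(y^4 - 23*y^2 - 18*y + 40) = (y - 5)*(y - 1)*(y^3 + y^2 - 22*y - 40) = (y - 5)*(y - 1)*(y + 4)*(y^2 - 3*y - 10) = (y - 5)*(y - 1)*(y + 2)*(y + 4)*(y - 5)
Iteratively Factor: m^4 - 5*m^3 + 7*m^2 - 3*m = (m)*(m^3 - 5*m^2 + 7*m - 3) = m*(m - 3)*(m^2 - 2*m + 1) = m*(m - 3)*(m - 1)*(m - 1)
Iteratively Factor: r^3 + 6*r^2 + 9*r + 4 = (r + 1)*(r^2 + 5*r + 4) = (r + 1)^2*(r + 4)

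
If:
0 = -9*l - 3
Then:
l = -1/3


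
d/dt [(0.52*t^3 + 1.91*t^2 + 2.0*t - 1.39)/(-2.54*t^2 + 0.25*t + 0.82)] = (-1.3208*t^4 + 0.26*t^3 + 6.8367*t^2 - 3.9288*t + 1.9875)/(6.4516*t^4 - 1.27*t^3 - 4.1031*t^2 + 0.41*t + 0.6724)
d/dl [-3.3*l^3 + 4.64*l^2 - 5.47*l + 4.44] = -9.9*l^2 + 9.28*l - 5.47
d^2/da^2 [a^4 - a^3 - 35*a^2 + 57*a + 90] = 12*a^2 - 6*a - 70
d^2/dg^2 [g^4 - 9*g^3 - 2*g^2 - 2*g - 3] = 12*g^2 - 54*g - 4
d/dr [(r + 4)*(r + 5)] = 2*r + 9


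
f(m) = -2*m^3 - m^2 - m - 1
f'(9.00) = -505.00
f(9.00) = -1549.00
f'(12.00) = -889.00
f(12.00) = -3613.00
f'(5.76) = -211.59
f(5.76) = -422.14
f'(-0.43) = -1.25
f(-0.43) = -0.60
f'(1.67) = -21.07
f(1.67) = -14.77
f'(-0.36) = -1.06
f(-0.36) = -0.68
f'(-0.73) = -2.74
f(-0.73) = -0.02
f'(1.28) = -13.39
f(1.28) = -8.11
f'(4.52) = -132.62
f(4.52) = -210.64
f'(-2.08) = -22.80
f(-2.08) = 14.75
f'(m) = -6*m^2 - 2*m - 1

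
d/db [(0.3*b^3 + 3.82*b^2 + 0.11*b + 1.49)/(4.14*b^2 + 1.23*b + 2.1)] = (1.242*b^4 + 0.738*b^3 + 6.1332*b^2 + 3.7068*b - 1.6017)/(17.1396*b^4 + 10.1844*b^3 + 18.9009*b^2 + 5.166*b + 4.41)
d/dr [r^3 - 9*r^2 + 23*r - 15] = 3*r^2 - 18*r + 23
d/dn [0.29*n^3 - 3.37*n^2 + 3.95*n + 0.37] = 0.87*n^2 - 6.74*n + 3.95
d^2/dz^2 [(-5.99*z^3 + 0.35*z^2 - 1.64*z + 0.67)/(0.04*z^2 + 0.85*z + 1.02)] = (1.38777878078145e-17*z^5 - 4.44089209850063e-16*z^4 - 8.195814*z^3 - 31.239228*z^2 - 36.853824*z + 4.485518)/(6.4e-5*z^6 + 0.00408*z^5 + 0.091596*z^4 + 0.822205*z^3 + 2.335698*z^2 + 2.65302*z + 1.061208)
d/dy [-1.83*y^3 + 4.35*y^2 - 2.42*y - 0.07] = -5.49*y^2 + 8.7*y - 2.42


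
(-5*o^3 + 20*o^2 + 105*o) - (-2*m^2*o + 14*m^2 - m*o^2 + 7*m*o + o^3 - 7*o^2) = 2*m^2*o - 14*m^2 + m*o^2 - 7*m*o - 6*o^3 + 27*o^2 + 105*o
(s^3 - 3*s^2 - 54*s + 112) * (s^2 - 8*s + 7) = s^5 - 11*s^4 - 23*s^3 + 523*s^2 - 1274*s + 784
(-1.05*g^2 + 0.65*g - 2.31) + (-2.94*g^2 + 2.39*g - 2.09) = -3.99*g^2 + 3.04*g - 4.4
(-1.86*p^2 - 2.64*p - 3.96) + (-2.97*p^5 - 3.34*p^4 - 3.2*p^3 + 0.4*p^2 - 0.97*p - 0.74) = -2.97*p^5 - 3.34*p^4 - 3.2*p^3 - 1.46*p^2 - 3.61*p - 4.7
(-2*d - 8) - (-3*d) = d - 8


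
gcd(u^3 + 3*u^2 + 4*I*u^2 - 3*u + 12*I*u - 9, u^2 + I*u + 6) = u + 3*I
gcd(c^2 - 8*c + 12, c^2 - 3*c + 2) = c - 2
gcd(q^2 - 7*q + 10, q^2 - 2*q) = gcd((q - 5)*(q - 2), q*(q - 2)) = q - 2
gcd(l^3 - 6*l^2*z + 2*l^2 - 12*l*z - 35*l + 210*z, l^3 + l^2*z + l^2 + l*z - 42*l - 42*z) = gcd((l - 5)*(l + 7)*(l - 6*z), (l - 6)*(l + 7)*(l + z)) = l + 7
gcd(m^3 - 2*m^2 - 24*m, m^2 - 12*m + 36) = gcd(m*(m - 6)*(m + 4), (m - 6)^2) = m - 6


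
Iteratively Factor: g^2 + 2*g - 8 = (g - 2)*(g + 4)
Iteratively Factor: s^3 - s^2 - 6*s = (s - 3)*(s^2 + 2*s) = (s - 3)*(s + 2)*(s)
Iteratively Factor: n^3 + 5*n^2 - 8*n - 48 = (n + 4)*(n^2 + n - 12) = (n + 4)^2*(n - 3)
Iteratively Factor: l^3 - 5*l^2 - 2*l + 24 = (l - 3)*(l^2 - 2*l - 8) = (l - 3)*(l + 2)*(l - 4)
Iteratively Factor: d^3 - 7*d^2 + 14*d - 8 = (d - 4)*(d^2 - 3*d + 2) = (d - 4)*(d - 1)*(d - 2)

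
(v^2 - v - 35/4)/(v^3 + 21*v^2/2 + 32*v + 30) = (v - 7/2)/(v^2 + 8*v + 12)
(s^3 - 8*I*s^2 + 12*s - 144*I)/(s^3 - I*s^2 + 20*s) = (s^2 - 12*I*s - 36)/(s*(s - 5*I))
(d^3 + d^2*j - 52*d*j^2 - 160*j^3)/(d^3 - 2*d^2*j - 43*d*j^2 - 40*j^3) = (d + 4*j)/(d + j)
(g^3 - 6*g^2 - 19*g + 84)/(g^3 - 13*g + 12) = (g - 7)/(g - 1)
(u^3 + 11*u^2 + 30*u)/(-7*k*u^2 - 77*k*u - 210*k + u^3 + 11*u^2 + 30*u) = u/(-7*k + u)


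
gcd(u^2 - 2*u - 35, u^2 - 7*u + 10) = 1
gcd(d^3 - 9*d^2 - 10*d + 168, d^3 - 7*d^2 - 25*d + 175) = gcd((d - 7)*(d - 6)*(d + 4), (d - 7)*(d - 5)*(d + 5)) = d - 7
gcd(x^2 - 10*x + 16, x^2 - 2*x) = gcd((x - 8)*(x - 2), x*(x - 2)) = x - 2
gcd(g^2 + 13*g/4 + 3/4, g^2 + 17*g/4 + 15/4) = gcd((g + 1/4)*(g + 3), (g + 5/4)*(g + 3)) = g + 3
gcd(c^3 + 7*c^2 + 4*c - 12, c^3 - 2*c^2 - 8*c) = c + 2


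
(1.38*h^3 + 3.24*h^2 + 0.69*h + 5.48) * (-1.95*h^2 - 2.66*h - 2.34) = -2.691*h^5 - 9.9888*h^4 - 13.1931*h^3 - 20.103*h^2 - 16.1914*h - 12.8232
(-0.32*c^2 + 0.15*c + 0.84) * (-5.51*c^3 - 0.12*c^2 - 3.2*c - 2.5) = 1.7632*c^5 - 0.7881*c^4 - 3.6224*c^3 + 0.2192*c^2 - 3.063*c - 2.1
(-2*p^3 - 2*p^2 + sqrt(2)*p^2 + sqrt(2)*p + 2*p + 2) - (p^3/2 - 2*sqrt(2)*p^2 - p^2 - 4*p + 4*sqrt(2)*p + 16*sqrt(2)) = -5*p^3/2 - p^2 + 3*sqrt(2)*p^2 - 3*sqrt(2)*p + 6*p - 16*sqrt(2) + 2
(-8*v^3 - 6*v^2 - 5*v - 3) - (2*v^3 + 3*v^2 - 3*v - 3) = -10*v^3 - 9*v^2 - 2*v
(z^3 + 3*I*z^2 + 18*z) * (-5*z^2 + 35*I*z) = -5*z^5 + 20*I*z^4 - 195*z^3 + 630*I*z^2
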